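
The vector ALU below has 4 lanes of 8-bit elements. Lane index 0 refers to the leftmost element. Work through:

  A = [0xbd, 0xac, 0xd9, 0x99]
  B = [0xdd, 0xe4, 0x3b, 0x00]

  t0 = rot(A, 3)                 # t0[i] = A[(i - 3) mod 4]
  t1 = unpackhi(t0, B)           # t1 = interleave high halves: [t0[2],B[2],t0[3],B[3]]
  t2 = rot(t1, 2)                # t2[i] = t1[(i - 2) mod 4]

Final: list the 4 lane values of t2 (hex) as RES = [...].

→ t0 |ac|d9|99|bd|
→ t1 |99|3b|bd|00|
→ t2 |bd|00|99|3b|

RES = [ 0xbd  0x00  0x99  0x3b ]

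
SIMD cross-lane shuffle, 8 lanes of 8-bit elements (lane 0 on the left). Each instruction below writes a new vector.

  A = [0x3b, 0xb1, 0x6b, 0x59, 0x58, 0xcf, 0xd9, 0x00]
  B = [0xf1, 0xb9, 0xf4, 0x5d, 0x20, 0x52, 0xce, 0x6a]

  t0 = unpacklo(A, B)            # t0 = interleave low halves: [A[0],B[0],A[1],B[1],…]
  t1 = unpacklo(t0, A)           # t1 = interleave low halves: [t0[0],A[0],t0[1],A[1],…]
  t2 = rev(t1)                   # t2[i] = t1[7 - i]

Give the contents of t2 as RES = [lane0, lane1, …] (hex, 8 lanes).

RES = [ 0x59  0xb9  0x6b  0xb1  0xb1  0xf1  0x3b  0x3b ]

t0 = [0x3b, 0xf1, 0xb1, 0xb9, 0x6b, 0xf4, 0x59, 0x5d]
t1 = [0x3b, 0x3b, 0xf1, 0xb1, 0xb1, 0x6b, 0xb9, 0x59]
t2 = [0x59, 0xb9, 0x6b, 0xb1, 0xb1, 0xf1, 0x3b, 0x3b]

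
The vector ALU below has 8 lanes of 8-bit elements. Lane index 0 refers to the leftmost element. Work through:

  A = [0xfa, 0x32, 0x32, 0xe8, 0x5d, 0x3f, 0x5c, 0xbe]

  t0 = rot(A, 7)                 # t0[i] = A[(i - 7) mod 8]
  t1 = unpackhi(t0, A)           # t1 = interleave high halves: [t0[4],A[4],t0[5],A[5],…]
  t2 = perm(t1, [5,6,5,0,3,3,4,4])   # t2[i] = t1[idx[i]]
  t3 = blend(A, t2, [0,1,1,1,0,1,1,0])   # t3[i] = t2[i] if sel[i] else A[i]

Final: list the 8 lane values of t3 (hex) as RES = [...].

→ t0 |32|32|e8|5d|3f|5c|be|fa|
→ t1 |3f|5d|5c|3f|be|5c|fa|be|
→ t2 |5c|fa|5c|3f|3f|3f|be|be|
→ t3 |fa|fa|5c|3f|5d|3f|be|be|

RES = [0xfa, 0xfa, 0x5c, 0x3f, 0x5d, 0x3f, 0xbe, 0xbe]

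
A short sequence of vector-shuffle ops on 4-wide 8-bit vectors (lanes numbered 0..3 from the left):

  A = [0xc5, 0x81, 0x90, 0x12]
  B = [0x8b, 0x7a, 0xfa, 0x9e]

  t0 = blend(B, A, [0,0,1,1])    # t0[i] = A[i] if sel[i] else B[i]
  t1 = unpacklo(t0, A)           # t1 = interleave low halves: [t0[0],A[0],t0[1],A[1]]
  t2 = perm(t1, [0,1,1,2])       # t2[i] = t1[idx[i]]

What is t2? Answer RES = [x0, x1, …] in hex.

RES = [ 0x8b  0xc5  0xc5  0x7a ]

→ t0 |8b|7a|90|12|
→ t1 |8b|c5|7a|81|
→ t2 |8b|c5|c5|7a|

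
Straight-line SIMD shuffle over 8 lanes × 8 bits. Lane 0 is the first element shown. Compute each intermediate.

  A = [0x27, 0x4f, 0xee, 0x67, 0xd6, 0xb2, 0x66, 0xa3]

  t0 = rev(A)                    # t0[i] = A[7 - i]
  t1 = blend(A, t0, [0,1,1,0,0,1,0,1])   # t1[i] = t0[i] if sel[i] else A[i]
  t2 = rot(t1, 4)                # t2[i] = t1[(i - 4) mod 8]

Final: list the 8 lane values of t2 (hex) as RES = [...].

RES = [0xd6, 0xee, 0x66, 0x27, 0x27, 0x66, 0xb2, 0x67]

t0 = [0xa3, 0x66, 0xb2, 0xd6, 0x67, 0xee, 0x4f, 0x27]
t1 = [0x27, 0x66, 0xb2, 0x67, 0xd6, 0xee, 0x66, 0x27]
t2 = [0xd6, 0xee, 0x66, 0x27, 0x27, 0x66, 0xb2, 0x67]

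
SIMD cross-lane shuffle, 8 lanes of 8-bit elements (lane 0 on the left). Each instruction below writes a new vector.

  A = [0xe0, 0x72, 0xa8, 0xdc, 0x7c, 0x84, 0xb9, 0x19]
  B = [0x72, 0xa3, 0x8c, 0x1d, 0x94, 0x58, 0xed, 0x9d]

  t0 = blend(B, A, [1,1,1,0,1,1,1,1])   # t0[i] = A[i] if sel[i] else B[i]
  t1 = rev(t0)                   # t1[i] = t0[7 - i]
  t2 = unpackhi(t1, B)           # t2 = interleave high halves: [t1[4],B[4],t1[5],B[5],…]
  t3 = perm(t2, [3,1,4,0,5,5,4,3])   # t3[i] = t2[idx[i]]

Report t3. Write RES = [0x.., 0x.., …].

t0 = [0xe0, 0x72, 0xa8, 0x1d, 0x7c, 0x84, 0xb9, 0x19]
t1 = [0x19, 0xb9, 0x84, 0x7c, 0x1d, 0xa8, 0x72, 0xe0]
t2 = [0x1d, 0x94, 0xa8, 0x58, 0x72, 0xed, 0xe0, 0x9d]
t3 = [0x58, 0x94, 0x72, 0x1d, 0xed, 0xed, 0x72, 0x58]

RES = [0x58, 0x94, 0x72, 0x1d, 0xed, 0xed, 0x72, 0x58]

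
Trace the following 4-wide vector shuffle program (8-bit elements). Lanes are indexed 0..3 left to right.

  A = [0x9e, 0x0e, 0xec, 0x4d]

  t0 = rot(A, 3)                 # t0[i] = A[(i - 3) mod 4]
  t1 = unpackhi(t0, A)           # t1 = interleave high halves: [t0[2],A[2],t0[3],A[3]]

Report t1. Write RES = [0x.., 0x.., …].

t0 = [0x0e, 0xec, 0x4d, 0x9e]
t1 = [0x4d, 0xec, 0x9e, 0x4d]

RES = [0x4d, 0xec, 0x9e, 0x4d]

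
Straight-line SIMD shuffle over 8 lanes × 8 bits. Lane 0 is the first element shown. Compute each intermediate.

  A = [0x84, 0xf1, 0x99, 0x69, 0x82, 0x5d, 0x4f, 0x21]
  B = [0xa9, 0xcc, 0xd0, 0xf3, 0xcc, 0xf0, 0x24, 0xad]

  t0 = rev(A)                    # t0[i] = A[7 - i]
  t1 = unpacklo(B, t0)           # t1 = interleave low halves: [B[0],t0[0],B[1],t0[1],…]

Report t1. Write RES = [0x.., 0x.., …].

RES = [ 0xa9  0x21  0xcc  0x4f  0xd0  0x5d  0xf3  0x82 ]

t0 = [0x21, 0x4f, 0x5d, 0x82, 0x69, 0x99, 0xf1, 0x84]
t1 = [0xa9, 0x21, 0xcc, 0x4f, 0xd0, 0x5d, 0xf3, 0x82]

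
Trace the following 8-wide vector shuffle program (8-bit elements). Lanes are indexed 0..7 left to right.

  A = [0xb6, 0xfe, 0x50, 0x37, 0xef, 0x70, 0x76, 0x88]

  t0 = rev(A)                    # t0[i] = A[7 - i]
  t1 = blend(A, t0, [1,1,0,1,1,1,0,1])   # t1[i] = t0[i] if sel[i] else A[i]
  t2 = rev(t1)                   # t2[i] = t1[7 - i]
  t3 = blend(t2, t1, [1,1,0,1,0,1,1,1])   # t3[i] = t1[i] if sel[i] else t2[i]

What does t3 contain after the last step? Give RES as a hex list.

RES = [ 0x88  0x76  0x50  0xef  0xef  0x50  0x76  0xb6 ]

  t0: 88 76 70 ef 37 50 fe b6
  t1: 88 76 50 ef 37 50 76 b6
  t2: b6 76 50 37 ef 50 76 88
  t3: 88 76 50 ef ef 50 76 b6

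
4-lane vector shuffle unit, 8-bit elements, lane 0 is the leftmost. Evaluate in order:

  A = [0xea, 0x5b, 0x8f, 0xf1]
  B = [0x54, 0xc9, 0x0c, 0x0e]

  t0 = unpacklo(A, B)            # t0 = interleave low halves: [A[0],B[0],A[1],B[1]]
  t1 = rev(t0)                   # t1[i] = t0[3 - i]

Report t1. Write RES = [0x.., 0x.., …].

RES = [0xc9, 0x5b, 0x54, 0xea]

→ t0 |ea|54|5b|c9|
→ t1 |c9|5b|54|ea|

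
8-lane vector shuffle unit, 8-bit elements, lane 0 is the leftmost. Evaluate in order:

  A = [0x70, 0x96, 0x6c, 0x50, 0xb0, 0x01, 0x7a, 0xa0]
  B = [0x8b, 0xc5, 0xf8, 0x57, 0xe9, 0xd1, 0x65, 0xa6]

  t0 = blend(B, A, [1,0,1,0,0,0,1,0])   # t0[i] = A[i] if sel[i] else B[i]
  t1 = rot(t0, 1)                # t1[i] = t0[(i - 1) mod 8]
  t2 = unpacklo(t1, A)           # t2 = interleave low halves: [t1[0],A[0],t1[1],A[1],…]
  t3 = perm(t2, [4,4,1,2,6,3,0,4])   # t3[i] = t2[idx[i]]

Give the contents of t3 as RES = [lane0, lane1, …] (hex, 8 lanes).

RES = [0xc5, 0xc5, 0x70, 0x70, 0x6c, 0x96, 0xa6, 0xc5]

  t0: 70 c5 6c 57 e9 d1 7a a6
  t1: a6 70 c5 6c 57 e9 d1 7a
  t2: a6 70 70 96 c5 6c 6c 50
  t3: c5 c5 70 70 6c 96 a6 c5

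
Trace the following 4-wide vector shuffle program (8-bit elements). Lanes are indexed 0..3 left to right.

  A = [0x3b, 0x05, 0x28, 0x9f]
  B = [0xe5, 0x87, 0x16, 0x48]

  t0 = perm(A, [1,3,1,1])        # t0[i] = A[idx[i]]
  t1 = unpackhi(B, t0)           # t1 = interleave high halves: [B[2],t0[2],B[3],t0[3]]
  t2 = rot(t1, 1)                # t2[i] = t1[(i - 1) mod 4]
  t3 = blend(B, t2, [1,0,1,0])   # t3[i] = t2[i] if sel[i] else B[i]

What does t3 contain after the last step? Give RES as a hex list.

RES = [ 0x05  0x87  0x05  0x48 ]

  t0: 05 9f 05 05
  t1: 16 05 48 05
  t2: 05 16 05 48
  t3: 05 87 05 48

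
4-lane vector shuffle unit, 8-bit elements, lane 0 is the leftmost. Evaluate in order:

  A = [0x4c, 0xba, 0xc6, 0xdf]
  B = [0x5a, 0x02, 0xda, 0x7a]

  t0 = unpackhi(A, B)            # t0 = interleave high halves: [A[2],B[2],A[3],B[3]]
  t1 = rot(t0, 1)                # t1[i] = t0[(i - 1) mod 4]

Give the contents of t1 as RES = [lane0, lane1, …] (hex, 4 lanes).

RES = [ 0x7a  0xc6  0xda  0xdf ]

  t0: c6 da df 7a
  t1: 7a c6 da df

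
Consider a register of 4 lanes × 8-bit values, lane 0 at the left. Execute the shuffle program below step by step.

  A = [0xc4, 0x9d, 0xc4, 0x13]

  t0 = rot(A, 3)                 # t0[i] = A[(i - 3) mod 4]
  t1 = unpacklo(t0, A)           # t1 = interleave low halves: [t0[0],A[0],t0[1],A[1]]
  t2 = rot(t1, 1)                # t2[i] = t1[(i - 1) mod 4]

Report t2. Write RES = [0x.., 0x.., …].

  t0: 9d c4 13 c4
  t1: 9d c4 c4 9d
  t2: 9d 9d c4 c4

RES = [0x9d, 0x9d, 0xc4, 0xc4]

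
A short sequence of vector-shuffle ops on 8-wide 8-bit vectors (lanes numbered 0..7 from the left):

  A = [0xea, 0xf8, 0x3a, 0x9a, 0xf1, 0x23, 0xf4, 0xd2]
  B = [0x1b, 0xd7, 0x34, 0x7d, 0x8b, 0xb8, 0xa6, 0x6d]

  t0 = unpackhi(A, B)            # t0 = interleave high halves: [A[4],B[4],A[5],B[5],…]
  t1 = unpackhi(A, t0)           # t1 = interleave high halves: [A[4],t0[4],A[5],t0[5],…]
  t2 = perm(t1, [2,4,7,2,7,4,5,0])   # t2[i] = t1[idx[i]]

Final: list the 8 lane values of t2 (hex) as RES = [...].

RES = [0x23, 0xf4, 0x6d, 0x23, 0x6d, 0xf4, 0xd2, 0xf1]

→ t0 |f1|8b|23|b8|f4|a6|d2|6d|
→ t1 |f1|f4|23|a6|f4|d2|d2|6d|
→ t2 |23|f4|6d|23|6d|f4|d2|f1|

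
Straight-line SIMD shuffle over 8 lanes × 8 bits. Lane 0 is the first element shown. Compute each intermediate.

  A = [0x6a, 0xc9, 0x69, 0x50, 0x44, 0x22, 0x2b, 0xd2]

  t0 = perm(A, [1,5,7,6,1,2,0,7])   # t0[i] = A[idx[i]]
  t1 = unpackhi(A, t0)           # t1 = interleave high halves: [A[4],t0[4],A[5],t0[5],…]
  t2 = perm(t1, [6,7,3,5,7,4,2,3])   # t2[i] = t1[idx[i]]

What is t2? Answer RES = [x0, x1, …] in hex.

t0 = [0xc9, 0x22, 0xd2, 0x2b, 0xc9, 0x69, 0x6a, 0xd2]
t1 = [0x44, 0xc9, 0x22, 0x69, 0x2b, 0x6a, 0xd2, 0xd2]
t2 = [0xd2, 0xd2, 0x69, 0x6a, 0xd2, 0x2b, 0x22, 0x69]

RES = [ 0xd2  0xd2  0x69  0x6a  0xd2  0x2b  0x22  0x69 ]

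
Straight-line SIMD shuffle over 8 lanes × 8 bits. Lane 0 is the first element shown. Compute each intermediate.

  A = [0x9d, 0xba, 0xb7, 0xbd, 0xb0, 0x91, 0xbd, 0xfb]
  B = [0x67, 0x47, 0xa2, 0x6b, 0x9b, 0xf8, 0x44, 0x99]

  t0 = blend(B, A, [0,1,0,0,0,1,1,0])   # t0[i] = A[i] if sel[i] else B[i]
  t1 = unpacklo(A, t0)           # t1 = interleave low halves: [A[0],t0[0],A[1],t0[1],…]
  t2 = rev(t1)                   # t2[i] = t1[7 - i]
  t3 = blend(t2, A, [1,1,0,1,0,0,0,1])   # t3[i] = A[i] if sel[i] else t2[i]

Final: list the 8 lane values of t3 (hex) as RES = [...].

t0 = [0x67, 0xba, 0xa2, 0x6b, 0x9b, 0x91, 0xbd, 0x99]
t1 = [0x9d, 0x67, 0xba, 0xba, 0xb7, 0xa2, 0xbd, 0x6b]
t2 = [0x6b, 0xbd, 0xa2, 0xb7, 0xba, 0xba, 0x67, 0x9d]
t3 = [0x9d, 0xba, 0xa2, 0xbd, 0xba, 0xba, 0x67, 0xfb]

RES = [ 0x9d  0xba  0xa2  0xbd  0xba  0xba  0x67  0xfb ]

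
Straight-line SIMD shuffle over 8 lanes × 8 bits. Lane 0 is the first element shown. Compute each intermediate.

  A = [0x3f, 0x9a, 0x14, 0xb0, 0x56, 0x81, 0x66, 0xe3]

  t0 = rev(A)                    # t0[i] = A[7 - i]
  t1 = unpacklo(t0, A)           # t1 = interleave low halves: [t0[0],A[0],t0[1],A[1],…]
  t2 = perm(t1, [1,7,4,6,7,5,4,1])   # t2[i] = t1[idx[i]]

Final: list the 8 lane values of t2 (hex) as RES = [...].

t0 = [0xe3, 0x66, 0x81, 0x56, 0xb0, 0x14, 0x9a, 0x3f]
t1 = [0xe3, 0x3f, 0x66, 0x9a, 0x81, 0x14, 0x56, 0xb0]
t2 = [0x3f, 0xb0, 0x81, 0x56, 0xb0, 0x14, 0x81, 0x3f]

RES = [ 0x3f  0xb0  0x81  0x56  0xb0  0x14  0x81  0x3f ]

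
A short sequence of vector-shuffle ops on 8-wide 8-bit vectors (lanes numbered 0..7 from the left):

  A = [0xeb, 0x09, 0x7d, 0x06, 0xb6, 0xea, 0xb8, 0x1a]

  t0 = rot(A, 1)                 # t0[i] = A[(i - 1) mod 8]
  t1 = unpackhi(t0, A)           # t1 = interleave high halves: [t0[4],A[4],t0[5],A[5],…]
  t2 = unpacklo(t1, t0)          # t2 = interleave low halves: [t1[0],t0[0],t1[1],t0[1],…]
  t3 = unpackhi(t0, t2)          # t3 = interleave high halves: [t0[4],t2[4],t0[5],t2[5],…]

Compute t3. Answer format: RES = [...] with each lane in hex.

  t0: 1a eb 09 7d 06 b6 ea b8
  t1: 06 b6 b6 ea ea b8 b8 1a
  t2: 06 1a b6 eb b6 09 ea 7d
  t3: 06 b6 b6 09 ea ea b8 7d

RES = [ 0x06  0xb6  0xb6  0x09  0xea  0xea  0xb8  0x7d ]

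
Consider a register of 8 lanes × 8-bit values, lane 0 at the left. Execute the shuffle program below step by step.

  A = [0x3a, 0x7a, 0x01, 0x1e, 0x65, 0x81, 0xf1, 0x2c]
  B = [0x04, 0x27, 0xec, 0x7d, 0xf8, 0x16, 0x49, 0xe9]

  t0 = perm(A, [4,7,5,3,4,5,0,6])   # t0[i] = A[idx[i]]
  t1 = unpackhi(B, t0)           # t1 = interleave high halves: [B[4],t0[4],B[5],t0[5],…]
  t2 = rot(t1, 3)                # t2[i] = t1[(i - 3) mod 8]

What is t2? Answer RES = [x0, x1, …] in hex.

t0 = [0x65, 0x2c, 0x81, 0x1e, 0x65, 0x81, 0x3a, 0xf1]
t1 = [0xf8, 0x65, 0x16, 0x81, 0x49, 0x3a, 0xe9, 0xf1]
t2 = [0x3a, 0xe9, 0xf1, 0xf8, 0x65, 0x16, 0x81, 0x49]

RES = [0x3a, 0xe9, 0xf1, 0xf8, 0x65, 0x16, 0x81, 0x49]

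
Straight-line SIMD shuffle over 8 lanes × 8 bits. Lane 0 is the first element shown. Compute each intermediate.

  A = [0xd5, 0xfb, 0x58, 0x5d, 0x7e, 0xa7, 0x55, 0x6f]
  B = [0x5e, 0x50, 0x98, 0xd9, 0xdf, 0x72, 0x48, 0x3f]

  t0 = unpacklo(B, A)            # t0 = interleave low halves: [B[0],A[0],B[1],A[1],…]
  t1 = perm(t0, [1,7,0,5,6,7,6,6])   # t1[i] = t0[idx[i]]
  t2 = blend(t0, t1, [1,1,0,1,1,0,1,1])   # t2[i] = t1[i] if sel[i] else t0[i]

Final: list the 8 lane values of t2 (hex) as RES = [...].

t0 = [0x5e, 0xd5, 0x50, 0xfb, 0x98, 0x58, 0xd9, 0x5d]
t1 = [0xd5, 0x5d, 0x5e, 0x58, 0xd9, 0x5d, 0xd9, 0xd9]
t2 = [0xd5, 0x5d, 0x50, 0x58, 0xd9, 0x58, 0xd9, 0xd9]

RES = [0xd5, 0x5d, 0x50, 0x58, 0xd9, 0x58, 0xd9, 0xd9]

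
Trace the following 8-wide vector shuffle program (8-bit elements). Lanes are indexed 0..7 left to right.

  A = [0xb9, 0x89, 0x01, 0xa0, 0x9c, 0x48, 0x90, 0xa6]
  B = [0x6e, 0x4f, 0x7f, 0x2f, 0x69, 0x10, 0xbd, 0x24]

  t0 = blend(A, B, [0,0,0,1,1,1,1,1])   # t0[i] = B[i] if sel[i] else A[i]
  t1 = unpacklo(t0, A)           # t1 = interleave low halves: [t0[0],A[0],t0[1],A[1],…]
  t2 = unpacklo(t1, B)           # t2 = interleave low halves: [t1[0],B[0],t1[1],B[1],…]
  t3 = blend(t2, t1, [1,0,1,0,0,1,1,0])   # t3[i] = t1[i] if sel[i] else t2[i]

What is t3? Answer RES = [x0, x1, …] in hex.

RES = [0xb9, 0x6e, 0x89, 0x4f, 0x89, 0x01, 0x2f, 0x2f]

  t0: b9 89 01 2f 69 10 bd 24
  t1: b9 b9 89 89 01 01 2f a0
  t2: b9 6e b9 4f 89 7f 89 2f
  t3: b9 6e 89 4f 89 01 2f 2f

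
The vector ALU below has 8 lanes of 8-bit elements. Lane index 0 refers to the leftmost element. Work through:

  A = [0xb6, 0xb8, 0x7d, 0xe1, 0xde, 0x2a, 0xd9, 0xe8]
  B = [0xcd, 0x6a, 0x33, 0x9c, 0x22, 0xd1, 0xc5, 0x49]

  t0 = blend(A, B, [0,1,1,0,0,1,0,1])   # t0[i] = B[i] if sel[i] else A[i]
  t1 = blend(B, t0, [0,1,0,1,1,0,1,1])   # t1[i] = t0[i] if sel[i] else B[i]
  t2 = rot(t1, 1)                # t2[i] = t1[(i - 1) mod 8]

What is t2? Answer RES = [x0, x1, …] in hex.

t0 = [0xb6, 0x6a, 0x33, 0xe1, 0xde, 0xd1, 0xd9, 0x49]
t1 = [0xcd, 0x6a, 0x33, 0xe1, 0xde, 0xd1, 0xd9, 0x49]
t2 = [0x49, 0xcd, 0x6a, 0x33, 0xe1, 0xde, 0xd1, 0xd9]

RES = [0x49, 0xcd, 0x6a, 0x33, 0xe1, 0xde, 0xd1, 0xd9]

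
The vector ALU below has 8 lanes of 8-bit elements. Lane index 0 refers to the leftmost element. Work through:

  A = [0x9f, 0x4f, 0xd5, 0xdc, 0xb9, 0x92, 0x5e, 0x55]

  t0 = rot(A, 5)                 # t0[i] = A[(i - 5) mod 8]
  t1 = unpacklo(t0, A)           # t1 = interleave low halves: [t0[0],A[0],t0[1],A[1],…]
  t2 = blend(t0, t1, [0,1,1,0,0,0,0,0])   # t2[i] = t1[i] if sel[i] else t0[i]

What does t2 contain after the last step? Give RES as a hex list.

RES = [0xdc, 0x9f, 0xb9, 0x5e, 0x55, 0x9f, 0x4f, 0xd5]

t0 = [0xdc, 0xb9, 0x92, 0x5e, 0x55, 0x9f, 0x4f, 0xd5]
t1 = [0xdc, 0x9f, 0xb9, 0x4f, 0x92, 0xd5, 0x5e, 0xdc]
t2 = [0xdc, 0x9f, 0xb9, 0x5e, 0x55, 0x9f, 0x4f, 0xd5]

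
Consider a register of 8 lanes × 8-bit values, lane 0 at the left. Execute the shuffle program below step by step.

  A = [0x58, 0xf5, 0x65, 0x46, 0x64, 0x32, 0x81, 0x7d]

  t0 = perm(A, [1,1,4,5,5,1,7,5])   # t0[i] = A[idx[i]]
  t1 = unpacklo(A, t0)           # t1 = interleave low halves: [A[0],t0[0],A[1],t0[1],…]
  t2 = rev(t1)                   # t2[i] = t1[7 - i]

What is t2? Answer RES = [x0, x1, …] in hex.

  t0: f5 f5 64 32 32 f5 7d 32
  t1: 58 f5 f5 f5 65 64 46 32
  t2: 32 46 64 65 f5 f5 f5 58

RES = [0x32, 0x46, 0x64, 0x65, 0xf5, 0xf5, 0xf5, 0x58]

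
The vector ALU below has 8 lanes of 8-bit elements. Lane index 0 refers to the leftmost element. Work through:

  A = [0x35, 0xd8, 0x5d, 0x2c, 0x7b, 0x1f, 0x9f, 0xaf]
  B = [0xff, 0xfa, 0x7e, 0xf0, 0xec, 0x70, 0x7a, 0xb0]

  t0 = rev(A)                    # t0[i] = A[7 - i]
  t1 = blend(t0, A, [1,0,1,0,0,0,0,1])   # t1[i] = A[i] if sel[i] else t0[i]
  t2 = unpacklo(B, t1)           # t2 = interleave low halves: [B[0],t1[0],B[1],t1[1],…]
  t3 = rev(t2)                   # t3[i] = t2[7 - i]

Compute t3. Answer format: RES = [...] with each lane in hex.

→ t0 |af|9f|1f|7b|2c|5d|d8|35|
→ t1 |35|9f|5d|7b|2c|5d|d8|af|
→ t2 |ff|35|fa|9f|7e|5d|f0|7b|
→ t3 |7b|f0|5d|7e|9f|fa|35|ff|

RES = [ 0x7b  0xf0  0x5d  0x7e  0x9f  0xfa  0x35  0xff ]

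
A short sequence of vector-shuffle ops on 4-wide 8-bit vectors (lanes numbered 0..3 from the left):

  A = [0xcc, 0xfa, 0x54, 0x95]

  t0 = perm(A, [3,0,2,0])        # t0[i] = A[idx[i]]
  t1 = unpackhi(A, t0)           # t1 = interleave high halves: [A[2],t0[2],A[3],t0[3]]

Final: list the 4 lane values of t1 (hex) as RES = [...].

t0 = [0x95, 0xcc, 0x54, 0xcc]
t1 = [0x54, 0x54, 0x95, 0xcc]

RES = [ 0x54  0x54  0x95  0xcc ]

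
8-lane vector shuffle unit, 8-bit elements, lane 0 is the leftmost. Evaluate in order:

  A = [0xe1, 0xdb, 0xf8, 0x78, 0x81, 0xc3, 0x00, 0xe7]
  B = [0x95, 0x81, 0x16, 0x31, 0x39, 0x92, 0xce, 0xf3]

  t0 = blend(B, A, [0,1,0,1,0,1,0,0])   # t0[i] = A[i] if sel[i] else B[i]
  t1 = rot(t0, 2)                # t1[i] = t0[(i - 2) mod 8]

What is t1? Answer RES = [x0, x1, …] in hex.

  t0: 95 db 16 78 39 c3 ce f3
  t1: ce f3 95 db 16 78 39 c3

RES = [0xce, 0xf3, 0x95, 0xdb, 0x16, 0x78, 0x39, 0xc3]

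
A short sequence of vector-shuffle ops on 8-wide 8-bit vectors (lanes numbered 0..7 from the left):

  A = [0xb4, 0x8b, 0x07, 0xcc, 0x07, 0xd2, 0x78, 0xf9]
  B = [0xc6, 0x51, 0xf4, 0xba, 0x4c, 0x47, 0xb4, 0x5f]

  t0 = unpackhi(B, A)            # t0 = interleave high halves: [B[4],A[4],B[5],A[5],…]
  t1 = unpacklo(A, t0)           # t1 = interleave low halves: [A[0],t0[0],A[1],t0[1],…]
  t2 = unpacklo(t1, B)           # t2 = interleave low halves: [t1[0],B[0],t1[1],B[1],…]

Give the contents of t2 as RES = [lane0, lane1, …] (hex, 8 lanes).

→ t0 |4c|07|47|d2|b4|78|5f|f9|
→ t1 |b4|4c|8b|07|07|47|cc|d2|
→ t2 |b4|c6|4c|51|8b|f4|07|ba|

RES = [0xb4, 0xc6, 0x4c, 0x51, 0x8b, 0xf4, 0x07, 0xba]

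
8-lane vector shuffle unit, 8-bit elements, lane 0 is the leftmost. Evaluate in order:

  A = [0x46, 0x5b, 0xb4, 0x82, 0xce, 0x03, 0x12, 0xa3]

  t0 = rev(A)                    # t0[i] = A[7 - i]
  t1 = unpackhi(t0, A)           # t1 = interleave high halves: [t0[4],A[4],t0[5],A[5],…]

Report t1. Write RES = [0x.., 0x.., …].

RES = [ 0x82  0xce  0xb4  0x03  0x5b  0x12  0x46  0xa3 ]

  t0: a3 12 03 ce 82 b4 5b 46
  t1: 82 ce b4 03 5b 12 46 a3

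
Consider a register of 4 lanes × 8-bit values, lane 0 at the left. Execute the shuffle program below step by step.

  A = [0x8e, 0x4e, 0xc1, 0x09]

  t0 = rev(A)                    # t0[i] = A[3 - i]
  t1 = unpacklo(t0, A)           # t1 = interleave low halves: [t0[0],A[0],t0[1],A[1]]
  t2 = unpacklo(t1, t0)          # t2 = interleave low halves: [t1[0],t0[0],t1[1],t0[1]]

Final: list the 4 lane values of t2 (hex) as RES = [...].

RES = [ 0x09  0x09  0x8e  0xc1 ]

  t0: 09 c1 4e 8e
  t1: 09 8e c1 4e
  t2: 09 09 8e c1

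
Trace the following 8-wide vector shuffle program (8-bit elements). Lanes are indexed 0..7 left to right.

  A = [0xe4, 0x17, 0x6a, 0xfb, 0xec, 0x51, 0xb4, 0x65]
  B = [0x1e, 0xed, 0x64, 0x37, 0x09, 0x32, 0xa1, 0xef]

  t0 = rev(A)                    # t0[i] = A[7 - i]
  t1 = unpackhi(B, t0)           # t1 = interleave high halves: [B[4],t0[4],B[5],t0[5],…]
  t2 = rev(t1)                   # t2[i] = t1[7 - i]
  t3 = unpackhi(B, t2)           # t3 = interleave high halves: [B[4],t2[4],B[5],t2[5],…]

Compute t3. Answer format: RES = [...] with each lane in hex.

RES = [ 0x09  0x6a  0x32  0x32  0xa1  0xfb  0xef  0x09 ]

t0 = [0x65, 0xb4, 0x51, 0xec, 0xfb, 0x6a, 0x17, 0xe4]
t1 = [0x09, 0xfb, 0x32, 0x6a, 0xa1, 0x17, 0xef, 0xe4]
t2 = [0xe4, 0xef, 0x17, 0xa1, 0x6a, 0x32, 0xfb, 0x09]
t3 = [0x09, 0x6a, 0x32, 0x32, 0xa1, 0xfb, 0xef, 0x09]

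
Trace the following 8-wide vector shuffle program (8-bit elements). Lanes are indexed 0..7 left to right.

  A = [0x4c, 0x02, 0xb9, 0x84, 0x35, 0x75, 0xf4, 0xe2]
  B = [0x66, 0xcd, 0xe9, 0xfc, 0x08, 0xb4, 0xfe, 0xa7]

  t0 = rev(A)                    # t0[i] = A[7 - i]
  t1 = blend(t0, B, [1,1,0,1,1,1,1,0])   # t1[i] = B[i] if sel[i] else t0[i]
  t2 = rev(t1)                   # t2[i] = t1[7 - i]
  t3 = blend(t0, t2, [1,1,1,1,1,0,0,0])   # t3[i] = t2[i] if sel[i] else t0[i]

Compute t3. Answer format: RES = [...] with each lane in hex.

→ t0 |e2|f4|75|35|84|b9|02|4c|
→ t1 |66|cd|75|fc|08|b4|fe|4c|
→ t2 |4c|fe|b4|08|fc|75|cd|66|
→ t3 |4c|fe|b4|08|fc|b9|02|4c|

RES = [ 0x4c  0xfe  0xb4  0x08  0xfc  0xb9  0x02  0x4c ]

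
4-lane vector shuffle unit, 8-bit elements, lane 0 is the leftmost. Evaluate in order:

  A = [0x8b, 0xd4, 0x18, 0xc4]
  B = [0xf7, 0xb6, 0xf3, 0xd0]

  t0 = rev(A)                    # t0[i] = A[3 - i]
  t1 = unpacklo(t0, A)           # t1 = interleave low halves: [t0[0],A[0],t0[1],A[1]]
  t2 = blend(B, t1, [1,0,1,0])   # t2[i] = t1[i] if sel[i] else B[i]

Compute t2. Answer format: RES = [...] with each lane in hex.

t0 = [0xc4, 0x18, 0xd4, 0x8b]
t1 = [0xc4, 0x8b, 0x18, 0xd4]
t2 = [0xc4, 0xb6, 0x18, 0xd0]

RES = [ 0xc4  0xb6  0x18  0xd0 ]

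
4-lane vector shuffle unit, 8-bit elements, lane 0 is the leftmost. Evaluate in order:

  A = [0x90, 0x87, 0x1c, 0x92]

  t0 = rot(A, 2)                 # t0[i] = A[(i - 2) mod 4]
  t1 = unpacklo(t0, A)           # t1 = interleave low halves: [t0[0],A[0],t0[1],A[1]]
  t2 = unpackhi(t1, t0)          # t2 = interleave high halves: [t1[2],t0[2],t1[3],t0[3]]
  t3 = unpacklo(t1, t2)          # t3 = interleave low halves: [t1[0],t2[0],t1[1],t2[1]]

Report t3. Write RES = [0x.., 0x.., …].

RES = [ 0x1c  0x92  0x90  0x90 ]

  t0: 1c 92 90 87
  t1: 1c 90 92 87
  t2: 92 90 87 87
  t3: 1c 92 90 90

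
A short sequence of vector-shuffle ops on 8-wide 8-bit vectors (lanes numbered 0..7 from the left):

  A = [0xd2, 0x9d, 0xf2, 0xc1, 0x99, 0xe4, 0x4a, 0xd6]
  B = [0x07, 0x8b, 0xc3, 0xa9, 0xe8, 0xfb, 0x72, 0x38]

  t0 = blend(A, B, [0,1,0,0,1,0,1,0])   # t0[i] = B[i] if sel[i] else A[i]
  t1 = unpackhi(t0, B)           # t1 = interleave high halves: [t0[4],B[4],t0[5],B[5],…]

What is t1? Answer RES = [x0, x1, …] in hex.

RES = [ 0xe8  0xe8  0xe4  0xfb  0x72  0x72  0xd6  0x38 ]

  t0: d2 8b f2 c1 e8 e4 72 d6
  t1: e8 e8 e4 fb 72 72 d6 38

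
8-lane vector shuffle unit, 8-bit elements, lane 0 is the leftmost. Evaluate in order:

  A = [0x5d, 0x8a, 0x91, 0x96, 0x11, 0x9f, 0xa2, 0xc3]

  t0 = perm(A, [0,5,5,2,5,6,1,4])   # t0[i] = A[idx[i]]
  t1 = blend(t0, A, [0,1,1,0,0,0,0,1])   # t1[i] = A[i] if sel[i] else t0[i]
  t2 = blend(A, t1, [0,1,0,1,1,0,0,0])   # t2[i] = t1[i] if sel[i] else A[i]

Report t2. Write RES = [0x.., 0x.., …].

RES = [ 0x5d  0x8a  0x91  0x91  0x9f  0x9f  0xa2  0xc3 ]

→ t0 |5d|9f|9f|91|9f|a2|8a|11|
→ t1 |5d|8a|91|91|9f|a2|8a|c3|
→ t2 |5d|8a|91|91|9f|9f|a2|c3|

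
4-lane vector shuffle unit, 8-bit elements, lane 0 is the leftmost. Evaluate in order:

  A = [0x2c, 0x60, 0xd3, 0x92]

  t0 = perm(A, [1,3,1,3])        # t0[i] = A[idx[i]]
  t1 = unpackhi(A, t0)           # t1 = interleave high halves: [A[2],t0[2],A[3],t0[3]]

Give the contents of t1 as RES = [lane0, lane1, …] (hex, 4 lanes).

RES = [0xd3, 0x60, 0x92, 0x92]

  t0: 60 92 60 92
  t1: d3 60 92 92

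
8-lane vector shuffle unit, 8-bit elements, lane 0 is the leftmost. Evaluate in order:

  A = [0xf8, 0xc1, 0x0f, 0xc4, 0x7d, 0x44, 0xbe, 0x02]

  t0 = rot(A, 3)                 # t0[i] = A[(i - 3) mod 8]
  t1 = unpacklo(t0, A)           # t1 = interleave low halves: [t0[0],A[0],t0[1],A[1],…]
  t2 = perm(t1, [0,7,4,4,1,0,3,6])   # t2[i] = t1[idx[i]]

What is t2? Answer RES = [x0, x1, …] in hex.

→ t0 |44|be|02|f8|c1|0f|c4|7d|
→ t1 |44|f8|be|c1|02|0f|f8|c4|
→ t2 |44|c4|02|02|f8|44|c1|f8|

RES = [ 0x44  0xc4  0x02  0x02  0xf8  0x44  0xc1  0xf8 ]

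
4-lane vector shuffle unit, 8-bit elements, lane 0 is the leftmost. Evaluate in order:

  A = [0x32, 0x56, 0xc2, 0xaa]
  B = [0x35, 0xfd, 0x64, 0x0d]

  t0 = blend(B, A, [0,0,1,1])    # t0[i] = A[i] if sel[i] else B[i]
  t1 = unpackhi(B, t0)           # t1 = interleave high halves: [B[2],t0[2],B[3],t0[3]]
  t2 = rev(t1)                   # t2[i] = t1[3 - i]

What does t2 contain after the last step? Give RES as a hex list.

RES = [0xaa, 0x0d, 0xc2, 0x64]

  t0: 35 fd c2 aa
  t1: 64 c2 0d aa
  t2: aa 0d c2 64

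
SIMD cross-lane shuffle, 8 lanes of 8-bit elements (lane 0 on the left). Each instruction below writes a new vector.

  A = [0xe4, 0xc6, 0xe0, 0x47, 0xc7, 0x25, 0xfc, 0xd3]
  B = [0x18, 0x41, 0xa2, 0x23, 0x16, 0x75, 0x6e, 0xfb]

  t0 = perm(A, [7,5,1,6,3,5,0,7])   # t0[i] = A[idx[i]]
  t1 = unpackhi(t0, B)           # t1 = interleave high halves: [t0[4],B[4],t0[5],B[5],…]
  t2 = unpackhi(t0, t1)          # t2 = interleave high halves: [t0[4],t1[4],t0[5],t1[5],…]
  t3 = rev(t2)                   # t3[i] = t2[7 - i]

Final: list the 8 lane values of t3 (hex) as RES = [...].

RES = [0xfb, 0xd3, 0xd3, 0xe4, 0x6e, 0x25, 0xe4, 0x47]

  t0: d3 25 c6 fc 47 25 e4 d3
  t1: 47 16 25 75 e4 6e d3 fb
  t2: 47 e4 25 6e e4 d3 d3 fb
  t3: fb d3 d3 e4 6e 25 e4 47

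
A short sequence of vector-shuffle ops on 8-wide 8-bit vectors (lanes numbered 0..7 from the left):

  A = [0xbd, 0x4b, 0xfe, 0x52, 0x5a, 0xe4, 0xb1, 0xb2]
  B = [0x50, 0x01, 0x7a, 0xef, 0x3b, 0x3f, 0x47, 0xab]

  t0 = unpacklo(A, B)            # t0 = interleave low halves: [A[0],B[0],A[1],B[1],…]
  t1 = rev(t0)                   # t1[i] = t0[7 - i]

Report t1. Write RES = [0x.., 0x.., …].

RES = [0xef, 0x52, 0x7a, 0xfe, 0x01, 0x4b, 0x50, 0xbd]

→ t0 |bd|50|4b|01|fe|7a|52|ef|
→ t1 |ef|52|7a|fe|01|4b|50|bd|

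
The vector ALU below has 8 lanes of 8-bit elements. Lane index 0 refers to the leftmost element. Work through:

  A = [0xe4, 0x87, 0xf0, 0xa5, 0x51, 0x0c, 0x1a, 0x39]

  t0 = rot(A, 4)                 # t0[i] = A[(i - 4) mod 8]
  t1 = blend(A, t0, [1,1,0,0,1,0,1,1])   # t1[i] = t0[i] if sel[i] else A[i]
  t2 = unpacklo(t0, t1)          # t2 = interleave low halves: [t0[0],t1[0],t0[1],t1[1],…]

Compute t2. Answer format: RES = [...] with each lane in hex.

RES = [ 0x51  0x51  0x0c  0x0c  0x1a  0xf0  0x39  0xa5 ]

→ t0 |51|0c|1a|39|e4|87|f0|a5|
→ t1 |51|0c|f0|a5|e4|0c|f0|a5|
→ t2 |51|51|0c|0c|1a|f0|39|a5|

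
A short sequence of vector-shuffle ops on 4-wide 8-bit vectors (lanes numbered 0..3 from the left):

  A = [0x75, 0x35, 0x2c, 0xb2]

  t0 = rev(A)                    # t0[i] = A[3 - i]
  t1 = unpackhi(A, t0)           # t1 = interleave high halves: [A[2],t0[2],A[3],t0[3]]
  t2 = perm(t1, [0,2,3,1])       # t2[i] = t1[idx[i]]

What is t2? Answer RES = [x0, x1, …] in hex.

RES = [0x2c, 0xb2, 0x75, 0x35]

  t0: b2 2c 35 75
  t1: 2c 35 b2 75
  t2: 2c b2 75 35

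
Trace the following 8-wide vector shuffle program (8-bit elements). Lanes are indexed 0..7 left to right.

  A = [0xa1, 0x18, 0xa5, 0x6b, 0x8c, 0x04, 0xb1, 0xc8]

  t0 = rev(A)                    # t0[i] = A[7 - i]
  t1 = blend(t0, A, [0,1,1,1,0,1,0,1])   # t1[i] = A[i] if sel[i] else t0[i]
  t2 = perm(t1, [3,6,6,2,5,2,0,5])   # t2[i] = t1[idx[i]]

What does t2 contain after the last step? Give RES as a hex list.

  t0: c8 b1 04 8c 6b a5 18 a1
  t1: c8 18 a5 6b 6b 04 18 c8
  t2: 6b 18 18 a5 04 a5 c8 04

RES = [ 0x6b  0x18  0x18  0xa5  0x04  0xa5  0xc8  0x04 ]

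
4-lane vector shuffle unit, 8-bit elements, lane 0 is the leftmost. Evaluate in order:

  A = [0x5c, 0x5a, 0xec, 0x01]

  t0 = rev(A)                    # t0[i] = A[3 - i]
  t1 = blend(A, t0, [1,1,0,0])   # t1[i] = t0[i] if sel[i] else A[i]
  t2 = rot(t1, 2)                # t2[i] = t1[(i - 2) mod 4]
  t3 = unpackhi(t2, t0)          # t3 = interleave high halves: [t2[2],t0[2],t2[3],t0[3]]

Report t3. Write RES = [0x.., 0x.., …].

RES = [ 0x01  0x5a  0xec  0x5c ]

→ t0 |01|ec|5a|5c|
→ t1 |01|ec|ec|01|
→ t2 |ec|01|01|ec|
→ t3 |01|5a|ec|5c|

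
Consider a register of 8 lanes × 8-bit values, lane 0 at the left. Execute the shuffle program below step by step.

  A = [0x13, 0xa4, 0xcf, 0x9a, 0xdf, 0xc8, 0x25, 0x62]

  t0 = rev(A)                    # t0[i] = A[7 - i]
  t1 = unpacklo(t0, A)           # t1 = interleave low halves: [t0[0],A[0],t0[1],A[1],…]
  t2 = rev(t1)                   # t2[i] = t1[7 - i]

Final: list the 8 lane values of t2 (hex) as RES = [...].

RES = [ 0x9a  0xdf  0xcf  0xc8  0xa4  0x25  0x13  0x62 ]

t0 = [0x62, 0x25, 0xc8, 0xdf, 0x9a, 0xcf, 0xa4, 0x13]
t1 = [0x62, 0x13, 0x25, 0xa4, 0xc8, 0xcf, 0xdf, 0x9a]
t2 = [0x9a, 0xdf, 0xcf, 0xc8, 0xa4, 0x25, 0x13, 0x62]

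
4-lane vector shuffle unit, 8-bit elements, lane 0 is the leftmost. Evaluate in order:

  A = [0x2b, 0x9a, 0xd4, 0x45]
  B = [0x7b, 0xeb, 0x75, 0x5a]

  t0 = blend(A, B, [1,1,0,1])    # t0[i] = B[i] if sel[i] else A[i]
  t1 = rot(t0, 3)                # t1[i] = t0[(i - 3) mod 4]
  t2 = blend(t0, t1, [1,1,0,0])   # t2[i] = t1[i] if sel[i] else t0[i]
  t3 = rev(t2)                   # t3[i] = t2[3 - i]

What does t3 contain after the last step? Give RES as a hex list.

RES = [0x5a, 0xd4, 0xd4, 0xeb]

→ t0 |7b|eb|d4|5a|
→ t1 |eb|d4|5a|7b|
→ t2 |eb|d4|d4|5a|
→ t3 |5a|d4|d4|eb|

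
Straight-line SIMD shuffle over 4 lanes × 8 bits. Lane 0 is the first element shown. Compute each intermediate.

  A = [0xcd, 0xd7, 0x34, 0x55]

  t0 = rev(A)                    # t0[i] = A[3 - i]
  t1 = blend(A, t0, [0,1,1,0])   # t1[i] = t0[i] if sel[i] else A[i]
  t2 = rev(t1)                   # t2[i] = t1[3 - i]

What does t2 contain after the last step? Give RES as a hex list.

RES = [ 0x55  0xd7  0x34  0xcd ]

t0 = [0x55, 0x34, 0xd7, 0xcd]
t1 = [0xcd, 0x34, 0xd7, 0x55]
t2 = [0x55, 0xd7, 0x34, 0xcd]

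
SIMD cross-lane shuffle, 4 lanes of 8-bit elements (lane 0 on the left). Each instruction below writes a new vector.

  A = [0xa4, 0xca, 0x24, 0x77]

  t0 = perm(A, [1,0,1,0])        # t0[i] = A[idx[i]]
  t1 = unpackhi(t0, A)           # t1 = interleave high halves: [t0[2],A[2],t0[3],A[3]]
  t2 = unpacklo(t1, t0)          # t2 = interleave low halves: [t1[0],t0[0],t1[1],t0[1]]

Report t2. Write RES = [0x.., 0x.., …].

→ t0 |ca|a4|ca|a4|
→ t1 |ca|24|a4|77|
→ t2 |ca|ca|24|a4|

RES = [0xca, 0xca, 0x24, 0xa4]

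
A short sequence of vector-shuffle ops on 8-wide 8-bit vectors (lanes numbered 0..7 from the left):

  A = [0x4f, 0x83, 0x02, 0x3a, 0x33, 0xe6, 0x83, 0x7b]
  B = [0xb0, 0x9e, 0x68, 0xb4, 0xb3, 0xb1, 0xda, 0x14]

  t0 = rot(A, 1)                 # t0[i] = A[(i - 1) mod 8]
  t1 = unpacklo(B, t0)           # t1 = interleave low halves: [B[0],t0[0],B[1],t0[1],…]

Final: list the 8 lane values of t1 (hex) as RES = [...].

t0 = [0x7b, 0x4f, 0x83, 0x02, 0x3a, 0x33, 0xe6, 0x83]
t1 = [0xb0, 0x7b, 0x9e, 0x4f, 0x68, 0x83, 0xb4, 0x02]

RES = [0xb0, 0x7b, 0x9e, 0x4f, 0x68, 0x83, 0xb4, 0x02]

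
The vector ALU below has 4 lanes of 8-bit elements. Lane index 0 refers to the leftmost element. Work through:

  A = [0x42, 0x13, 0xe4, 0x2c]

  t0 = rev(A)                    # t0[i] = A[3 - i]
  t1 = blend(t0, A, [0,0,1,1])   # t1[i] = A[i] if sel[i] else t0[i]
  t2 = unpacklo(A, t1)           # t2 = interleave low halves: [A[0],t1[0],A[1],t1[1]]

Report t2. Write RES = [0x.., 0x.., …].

  t0: 2c e4 13 42
  t1: 2c e4 e4 2c
  t2: 42 2c 13 e4

RES = [0x42, 0x2c, 0x13, 0xe4]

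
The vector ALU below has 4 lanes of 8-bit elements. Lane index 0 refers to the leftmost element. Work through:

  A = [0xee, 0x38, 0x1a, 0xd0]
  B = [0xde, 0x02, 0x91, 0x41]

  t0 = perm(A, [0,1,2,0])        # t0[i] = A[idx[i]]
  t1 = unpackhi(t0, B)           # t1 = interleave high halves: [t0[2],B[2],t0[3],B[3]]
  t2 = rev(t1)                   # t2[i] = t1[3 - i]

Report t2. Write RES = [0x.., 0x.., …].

t0 = [0xee, 0x38, 0x1a, 0xee]
t1 = [0x1a, 0x91, 0xee, 0x41]
t2 = [0x41, 0xee, 0x91, 0x1a]

RES = [0x41, 0xee, 0x91, 0x1a]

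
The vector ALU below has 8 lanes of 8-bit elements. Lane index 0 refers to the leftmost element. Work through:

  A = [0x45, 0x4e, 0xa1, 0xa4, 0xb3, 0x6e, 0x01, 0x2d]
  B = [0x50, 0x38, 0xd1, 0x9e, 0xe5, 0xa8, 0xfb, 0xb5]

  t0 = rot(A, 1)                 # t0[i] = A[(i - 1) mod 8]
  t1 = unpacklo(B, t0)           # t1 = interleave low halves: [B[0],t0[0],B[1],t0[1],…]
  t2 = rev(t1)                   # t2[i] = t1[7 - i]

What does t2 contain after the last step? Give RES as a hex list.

→ t0 |2d|45|4e|a1|a4|b3|6e|01|
→ t1 |50|2d|38|45|d1|4e|9e|a1|
→ t2 |a1|9e|4e|d1|45|38|2d|50|

RES = [ 0xa1  0x9e  0x4e  0xd1  0x45  0x38  0x2d  0x50 ]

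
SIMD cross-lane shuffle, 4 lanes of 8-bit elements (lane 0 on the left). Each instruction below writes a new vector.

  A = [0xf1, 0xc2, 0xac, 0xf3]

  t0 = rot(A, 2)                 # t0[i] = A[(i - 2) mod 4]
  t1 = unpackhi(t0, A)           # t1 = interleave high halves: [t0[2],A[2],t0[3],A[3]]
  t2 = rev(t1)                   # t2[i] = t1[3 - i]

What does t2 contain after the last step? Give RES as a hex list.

t0 = [0xac, 0xf3, 0xf1, 0xc2]
t1 = [0xf1, 0xac, 0xc2, 0xf3]
t2 = [0xf3, 0xc2, 0xac, 0xf1]

RES = [0xf3, 0xc2, 0xac, 0xf1]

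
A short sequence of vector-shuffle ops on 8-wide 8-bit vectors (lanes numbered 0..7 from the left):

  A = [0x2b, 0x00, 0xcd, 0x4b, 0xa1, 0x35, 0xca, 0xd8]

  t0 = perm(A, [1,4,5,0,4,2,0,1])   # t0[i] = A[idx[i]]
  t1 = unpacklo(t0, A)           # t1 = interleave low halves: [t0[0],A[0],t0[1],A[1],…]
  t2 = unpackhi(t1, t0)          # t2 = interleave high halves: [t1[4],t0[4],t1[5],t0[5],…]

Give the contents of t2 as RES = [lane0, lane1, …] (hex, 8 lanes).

RES = [0x35, 0xa1, 0xcd, 0xcd, 0x2b, 0x2b, 0x4b, 0x00]

  t0: 00 a1 35 2b a1 cd 2b 00
  t1: 00 2b a1 00 35 cd 2b 4b
  t2: 35 a1 cd cd 2b 2b 4b 00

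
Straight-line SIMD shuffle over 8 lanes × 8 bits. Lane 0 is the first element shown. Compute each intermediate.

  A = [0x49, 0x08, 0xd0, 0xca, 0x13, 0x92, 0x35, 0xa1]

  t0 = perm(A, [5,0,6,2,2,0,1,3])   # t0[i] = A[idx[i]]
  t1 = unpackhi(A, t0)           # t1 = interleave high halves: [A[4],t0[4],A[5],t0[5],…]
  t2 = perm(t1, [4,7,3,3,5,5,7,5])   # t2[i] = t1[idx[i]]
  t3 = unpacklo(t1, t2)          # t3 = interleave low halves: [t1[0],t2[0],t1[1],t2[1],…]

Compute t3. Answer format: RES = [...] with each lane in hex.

  t0: 92 49 35 d0 d0 49 08 ca
  t1: 13 d0 92 49 35 08 a1 ca
  t2: 35 ca 49 49 08 08 ca 08
  t3: 13 35 d0 ca 92 49 49 49

RES = [0x13, 0x35, 0xd0, 0xca, 0x92, 0x49, 0x49, 0x49]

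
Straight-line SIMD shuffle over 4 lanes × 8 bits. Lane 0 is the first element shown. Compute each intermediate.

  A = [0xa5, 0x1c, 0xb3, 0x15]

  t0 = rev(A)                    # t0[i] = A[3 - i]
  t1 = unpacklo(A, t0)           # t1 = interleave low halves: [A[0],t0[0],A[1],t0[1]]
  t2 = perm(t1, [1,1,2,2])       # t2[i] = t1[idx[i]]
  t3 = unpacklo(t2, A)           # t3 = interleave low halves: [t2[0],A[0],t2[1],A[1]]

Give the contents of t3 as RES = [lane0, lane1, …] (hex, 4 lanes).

t0 = [0x15, 0xb3, 0x1c, 0xa5]
t1 = [0xa5, 0x15, 0x1c, 0xb3]
t2 = [0x15, 0x15, 0x1c, 0x1c]
t3 = [0x15, 0xa5, 0x15, 0x1c]

RES = [ 0x15  0xa5  0x15  0x1c ]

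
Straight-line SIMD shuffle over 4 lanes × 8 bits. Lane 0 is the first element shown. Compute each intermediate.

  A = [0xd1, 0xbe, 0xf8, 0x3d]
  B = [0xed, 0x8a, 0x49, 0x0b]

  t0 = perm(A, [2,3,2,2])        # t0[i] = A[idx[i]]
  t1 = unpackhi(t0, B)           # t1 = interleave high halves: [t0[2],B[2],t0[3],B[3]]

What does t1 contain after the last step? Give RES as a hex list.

RES = [ 0xf8  0x49  0xf8  0x0b ]

  t0: f8 3d f8 f8
  t1: f8 49 f8 0b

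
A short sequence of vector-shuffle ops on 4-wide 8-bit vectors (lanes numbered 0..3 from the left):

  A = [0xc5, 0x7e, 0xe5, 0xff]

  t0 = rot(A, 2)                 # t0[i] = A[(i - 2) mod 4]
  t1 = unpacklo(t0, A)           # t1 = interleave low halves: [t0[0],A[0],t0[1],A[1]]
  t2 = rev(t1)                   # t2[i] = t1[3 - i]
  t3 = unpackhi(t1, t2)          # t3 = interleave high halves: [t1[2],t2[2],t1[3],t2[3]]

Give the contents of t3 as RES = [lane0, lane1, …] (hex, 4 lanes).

→ t0 |e5|ff|c5|7e|
→ t1 |e5|c5|ff|7e|
→ t2 |7e|ff|c5|e5|
→ t3 |ff|c5|7e|e5|

RES = [ 0xff  0xc5  0x7e  0xe5 ]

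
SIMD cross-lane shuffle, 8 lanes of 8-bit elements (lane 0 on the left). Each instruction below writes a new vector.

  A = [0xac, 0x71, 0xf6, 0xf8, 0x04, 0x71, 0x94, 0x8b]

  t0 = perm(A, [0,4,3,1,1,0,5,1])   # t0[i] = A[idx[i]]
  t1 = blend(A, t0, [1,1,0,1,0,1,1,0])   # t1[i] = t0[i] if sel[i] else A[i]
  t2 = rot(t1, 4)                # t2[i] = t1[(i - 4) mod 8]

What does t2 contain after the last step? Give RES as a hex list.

  t0: ac 04 f8 71 71 ac 71 71
  t1: ac 04 f6 71 04 ac 71 8b
  t2: 04 ac 71 8b ac 04 f6 71

RES = [0x04, 0xac, 0x71, 0x8b, 0xac, 0x04, 0xf6, 0x71]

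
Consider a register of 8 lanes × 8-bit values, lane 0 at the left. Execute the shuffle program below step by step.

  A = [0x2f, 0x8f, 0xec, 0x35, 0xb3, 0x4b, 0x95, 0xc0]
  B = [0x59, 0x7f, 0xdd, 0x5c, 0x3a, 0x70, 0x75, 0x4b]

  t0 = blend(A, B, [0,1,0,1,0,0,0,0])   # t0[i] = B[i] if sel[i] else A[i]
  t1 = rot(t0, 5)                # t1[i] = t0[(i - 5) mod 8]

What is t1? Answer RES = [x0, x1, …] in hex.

RES = [ 0x5c  0xb3  0x4b  0x95  0xc0  0x2f  0x7f  0xec ]

  t0: 2f 7f ec 5c b3 4b 95 c0
  t1: 5c b3 4b 95 c0 2f 7f ec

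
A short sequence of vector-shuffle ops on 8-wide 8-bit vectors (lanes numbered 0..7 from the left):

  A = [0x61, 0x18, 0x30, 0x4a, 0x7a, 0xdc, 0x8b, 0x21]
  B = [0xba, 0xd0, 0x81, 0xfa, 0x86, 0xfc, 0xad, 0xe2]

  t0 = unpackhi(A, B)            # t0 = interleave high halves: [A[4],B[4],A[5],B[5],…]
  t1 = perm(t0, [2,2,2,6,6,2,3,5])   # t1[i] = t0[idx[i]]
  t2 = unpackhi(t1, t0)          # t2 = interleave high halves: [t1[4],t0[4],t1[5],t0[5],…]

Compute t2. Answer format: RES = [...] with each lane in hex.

  t0: 7a 86 dc fc 8b ad 21 e2
  t1: dc dc dc 21 21 dc fc ad
  t2: 21 8b dc ad fc 21 ad e2

RES = [ 0x21  0x8b  0xdc  0xad  0xfc  0x21  0xad  0xe2 ]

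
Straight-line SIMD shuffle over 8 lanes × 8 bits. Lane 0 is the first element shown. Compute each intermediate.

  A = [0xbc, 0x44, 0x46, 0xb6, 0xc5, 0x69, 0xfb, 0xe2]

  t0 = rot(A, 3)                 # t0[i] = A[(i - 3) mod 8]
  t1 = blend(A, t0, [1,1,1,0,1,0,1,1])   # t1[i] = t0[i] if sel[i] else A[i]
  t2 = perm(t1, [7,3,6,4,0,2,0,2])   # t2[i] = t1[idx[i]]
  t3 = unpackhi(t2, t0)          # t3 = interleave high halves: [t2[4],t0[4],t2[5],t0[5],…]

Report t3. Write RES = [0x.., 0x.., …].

RES = [0x69, 0x44, 0xe2, 0x46, 0x69, 0xb6, 0xe2, 0xc5]

  t0: 69 fb e2 bc 44 46 b6 c5
  t1: 69 fb e2 b6 44 69 b6 c5
  t2: c5 b6 b6 44 69 e2 69 e2
  t3: 69 44 e2 46 69 b6 e2 c5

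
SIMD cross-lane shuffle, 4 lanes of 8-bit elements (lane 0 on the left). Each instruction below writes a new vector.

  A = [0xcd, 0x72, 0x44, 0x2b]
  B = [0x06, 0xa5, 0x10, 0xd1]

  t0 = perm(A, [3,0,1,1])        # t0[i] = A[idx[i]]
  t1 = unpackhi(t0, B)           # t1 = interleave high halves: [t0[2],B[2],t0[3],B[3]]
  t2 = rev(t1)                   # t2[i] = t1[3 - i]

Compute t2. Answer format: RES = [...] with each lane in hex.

RES = [0xd1, 0x72, 0x10, 0x72]

t0 = [0x2b, 0xcd, 0x72, 0x72]
t1 = [0x72, 0x10, 0x72, 0xd1]
t2 = [0xd1, 0x72, 0x10, 0x72]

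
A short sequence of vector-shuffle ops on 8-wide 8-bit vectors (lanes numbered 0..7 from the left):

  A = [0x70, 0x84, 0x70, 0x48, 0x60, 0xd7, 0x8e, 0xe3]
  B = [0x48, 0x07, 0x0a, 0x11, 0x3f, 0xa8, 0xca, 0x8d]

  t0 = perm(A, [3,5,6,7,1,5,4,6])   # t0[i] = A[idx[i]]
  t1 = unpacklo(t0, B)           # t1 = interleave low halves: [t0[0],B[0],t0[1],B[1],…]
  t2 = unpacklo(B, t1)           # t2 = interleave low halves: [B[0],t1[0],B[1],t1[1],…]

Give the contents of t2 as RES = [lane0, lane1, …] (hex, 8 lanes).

t0 = [0x48, 0xd7, 0x8e, 0xe3, 0x84, 0xd7, 0x60, 0x8e]
t1 = [0x48, 0x48, 0xd7, 0x07, 0x8e, 0x0a, 0xe3, 0x11]
t2 = [0x48, 0x48, 0x07, 0x48, 0x0a, 0xd7, 0x11, 0x07]

RES = [0x48, 0x48, 0x07, 0x48, 0x0a, 0xd7, 0x11, 0x07]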